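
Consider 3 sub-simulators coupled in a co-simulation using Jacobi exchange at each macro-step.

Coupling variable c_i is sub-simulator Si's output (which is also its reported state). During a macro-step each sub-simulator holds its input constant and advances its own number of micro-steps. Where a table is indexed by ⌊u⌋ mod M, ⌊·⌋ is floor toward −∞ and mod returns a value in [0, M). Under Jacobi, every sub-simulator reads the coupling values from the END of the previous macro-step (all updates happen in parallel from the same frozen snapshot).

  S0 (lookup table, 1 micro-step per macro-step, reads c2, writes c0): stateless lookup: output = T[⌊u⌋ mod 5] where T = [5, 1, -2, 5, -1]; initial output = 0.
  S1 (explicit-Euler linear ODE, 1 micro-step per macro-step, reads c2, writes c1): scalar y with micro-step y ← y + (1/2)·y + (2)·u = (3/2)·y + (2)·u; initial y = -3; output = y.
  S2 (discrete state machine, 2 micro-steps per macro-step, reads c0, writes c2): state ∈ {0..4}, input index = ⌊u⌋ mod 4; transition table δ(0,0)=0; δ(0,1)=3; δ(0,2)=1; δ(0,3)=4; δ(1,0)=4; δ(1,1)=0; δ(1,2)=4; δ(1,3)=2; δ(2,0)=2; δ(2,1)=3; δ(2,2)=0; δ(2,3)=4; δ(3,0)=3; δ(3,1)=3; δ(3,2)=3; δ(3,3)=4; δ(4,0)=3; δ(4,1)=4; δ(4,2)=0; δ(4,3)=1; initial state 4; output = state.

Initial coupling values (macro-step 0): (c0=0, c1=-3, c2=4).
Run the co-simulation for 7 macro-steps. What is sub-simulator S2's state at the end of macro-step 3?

S2 state at macro-step 3 = 3

macro 1: S0 reads c2=4 → after 1×micro: -1; S1 reads c2=4 → after 1×micro: 7/2; S2 reads c0=0 → after 2×micro: 3 ⇒ (c0=-1, c1=7/2, c2=3)
macro 2: S0 reads c2=3 → after 1×micro: 5; S1 reads c2=3 → after 1×micro: 45/4; S2 reads c0=-1 → after 2×micro: 1 ⇒ (c0=5, c1=45/4, c2=1)
macro 3: S0 reads c2=1 → after 1×micro: 1; S1 reads c2=1 → after 1×micro: 151/8; S2 reads c0=5 → after 2×micro: 3 ⇒ (c0=1, c1=151/8, c2=3)
macro 4: S0 reads c2=3 → after 1×micro: 5; S1 reads c2=3 → after 1×micro: 549/16; S2 reads c0=1 → after 2×micro: 3 ⇒ (c0=5, c1=549/16, c2=3)
macro 5: S0 reads c2=3 → after 1×micro: 5; S1 reads c2=3 → after 1×micro: 1839/32; S2 reads c0=5 → after 2×micro: 3 ⇒ (c0=5, c1=1839/32, c2=3)
macro 6: S0 reads c2=3 → after 1×micro: 5; S1 reads c2=3 → after 1×micro: 5901/64; S2 reads c0=5 → after 2×micro: 3 ⇒ (c0=5, c1=5901/64, c2=3)
macro 7: S0 reads c2=3 → after 1×micro: 5; S1 reads c2=3 → after 1×micro: 18471/128; S2 reads c0=5 → after 2×micro: 3 ⇒ (c0=5, c1=18471/128, c2=3)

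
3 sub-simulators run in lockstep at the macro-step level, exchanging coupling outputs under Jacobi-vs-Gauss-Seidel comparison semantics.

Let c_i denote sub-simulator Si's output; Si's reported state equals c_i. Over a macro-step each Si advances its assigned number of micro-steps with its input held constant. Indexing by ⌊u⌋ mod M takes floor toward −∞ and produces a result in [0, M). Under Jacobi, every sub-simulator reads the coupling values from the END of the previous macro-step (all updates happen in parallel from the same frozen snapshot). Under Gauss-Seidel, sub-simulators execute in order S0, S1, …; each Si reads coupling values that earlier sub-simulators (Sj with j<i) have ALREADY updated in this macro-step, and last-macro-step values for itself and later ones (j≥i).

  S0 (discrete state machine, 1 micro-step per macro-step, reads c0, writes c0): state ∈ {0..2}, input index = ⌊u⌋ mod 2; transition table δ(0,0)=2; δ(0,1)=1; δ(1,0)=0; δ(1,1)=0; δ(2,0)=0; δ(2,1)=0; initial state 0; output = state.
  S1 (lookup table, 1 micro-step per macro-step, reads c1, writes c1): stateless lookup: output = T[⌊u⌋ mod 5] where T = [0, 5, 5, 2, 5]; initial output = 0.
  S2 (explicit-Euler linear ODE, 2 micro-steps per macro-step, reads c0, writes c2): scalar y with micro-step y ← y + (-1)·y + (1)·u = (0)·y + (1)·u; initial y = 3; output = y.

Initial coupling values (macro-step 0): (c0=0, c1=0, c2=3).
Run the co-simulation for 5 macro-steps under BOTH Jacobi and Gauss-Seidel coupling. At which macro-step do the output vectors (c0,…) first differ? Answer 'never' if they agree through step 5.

first divergence at macro-step: 1

[Jacobi] macro 1: S0 reads c0=0 → after 1×micro: 2; S1 reads c1=0 → after 1×micro: 0; S2 reads c0=0 → after 2×micro: 0 ⇒ (c0=2, c1=0, c2=0)
[Jacobi] macro 2: S0 reads c0=2 → after 1×micro: 0; S1 reads c1=0 → after 1×micro: 0; S2 reads c0=2 → after 2×micro: 2 ⇒ (c0=0, c1=0, c2=2)
[Jacobi] macro 3: S0 reads c0=0 → after 1×micro: 2; S1 reads c1=0 → after 1×micro: 0; S2 reads c0=0 → after 2×micro: 0 ⇒ (c0=2, c1=0, c2=0)
[Jacobi] macro 4: S0 reads c0=2 → after 1×micro: 0; S1 reads c1=0 → after 1×micro: 0; S2 reads c0=2 → after 2×micro: 2 ⇒ (c0=0, c1=0, c2=2)
[Jacobi] macro 5: S0 reads c0=0 → after 1×micro: 2; S1 reads c1=0 → after 1×micro: 0; S2 reads c0=0 → after 2×micro: 0 ⇒ (c0=2, c1=0, c2=0)
[Gauss-Seidel] macro 1: S0 reads c0=0 → after 1×micro: 2; S1 reads c1=0 → after 1×micro: 0; S2 reads c0=2 → after 2×micro: 2 ⇒ (c0=2, c1=0, c2=2)
[Gauss-Seidel] macro 2: S0 reads c0=2 → after 1×micro: 0; S1 reads c1=0 → after 1×micro: 0; S2 reads c0=0 → after 2×micro: 0 ⇒ (c0=0, c1=0, c2=0)
[Gauss-Seidel] macro 3: S0 reads c0=0 → after 1×micro: 2; S1 reads c1=0 → after 1×micro: 0; S2 reads c0=2 → after 2×micro: 2 ⇒ (c0=2, c1=0, c2=2)
[Gauss-Seidel] macro 4: S0 reads c0=2 → after 1×micro: 0; S1 reads c1=0 → after 1×micro: 0; S2 reads c0=0 → after 2×micro: 0 ⇒ (c0=0, c1=0, c2=0)
[Gauss-Seidel] macro 5: S0 reads c0=0 → after 1×micro: 2; S1 reads c1=0 → after 1×micro: 0; S2 reads c0=2 → after 2×micro: 2 ⇒ (c0=2, c1=0, c2=2)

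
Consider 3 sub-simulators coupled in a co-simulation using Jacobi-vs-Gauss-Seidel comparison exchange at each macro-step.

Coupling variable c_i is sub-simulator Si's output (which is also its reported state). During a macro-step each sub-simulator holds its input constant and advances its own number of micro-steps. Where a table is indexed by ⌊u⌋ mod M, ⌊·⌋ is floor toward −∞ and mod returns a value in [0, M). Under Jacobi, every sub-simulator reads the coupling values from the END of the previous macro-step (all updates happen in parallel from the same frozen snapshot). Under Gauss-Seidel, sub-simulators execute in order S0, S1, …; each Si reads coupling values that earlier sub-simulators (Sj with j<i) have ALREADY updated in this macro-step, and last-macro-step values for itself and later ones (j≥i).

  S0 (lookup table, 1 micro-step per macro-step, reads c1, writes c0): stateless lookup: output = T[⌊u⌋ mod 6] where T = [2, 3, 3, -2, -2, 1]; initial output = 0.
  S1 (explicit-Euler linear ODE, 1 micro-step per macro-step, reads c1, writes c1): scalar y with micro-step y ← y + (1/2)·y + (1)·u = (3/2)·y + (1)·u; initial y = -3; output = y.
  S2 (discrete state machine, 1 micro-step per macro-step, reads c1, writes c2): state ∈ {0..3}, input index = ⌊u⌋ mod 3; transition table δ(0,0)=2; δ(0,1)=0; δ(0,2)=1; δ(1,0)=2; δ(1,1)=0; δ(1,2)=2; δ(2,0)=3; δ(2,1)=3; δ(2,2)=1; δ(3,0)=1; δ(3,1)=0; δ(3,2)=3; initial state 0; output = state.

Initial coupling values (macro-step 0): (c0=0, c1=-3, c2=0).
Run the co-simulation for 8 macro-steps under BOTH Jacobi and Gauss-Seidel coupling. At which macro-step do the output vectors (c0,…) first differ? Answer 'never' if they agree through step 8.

[Jacobi] macro 1: S0 reads c1=-3 → after 1×micro: -2; S1 reads c1=-3 → after 1×micro: -15/2; S2 reads c1=-3 → after 1×micro: 2 ⇒ (c0=-2, c1=-15/2, c2=2)
[Jacobi] macro 2: S0 reads c1=-15/2 → after 1×micro: -2; S1 reads c1=-15/2 → after 1×micro: -75/4; S2 reads c1=-15/2 → after 1×micro: 3 ⇒ (c0=-2, c1=-75/4, c2=3)
[Jacobi] macro 3: S0 reads c1=-75/4 → after 1×micro: 1; S1 reads c1=-75/4 → after 1×micro: -375/8; S2 reads c1=-75/4 → after 1×micro: 3 ⇒ (c0=1, c1=-375/8, c2=3)
[Jacobi] macro 4: S0 reads c1=-375/8 → after 1×micro: 3; S1 reads c1=-375/8 → after 1×micro: -1875/16; S2 reads c1=-375/8 → after 1×micro: 0 ⇒ (c0=3, c1=-1875/16, c2=0)
[Jacobi] macro 5: S0 reads c1=-1875/16 → after 1×micro: 3; S1 reads c1=-1875/16 → after 1×micro: -9375/32; S2 reads c1=-1875/16 → after 1×micro: 1 ⇒ (c0=3, c1=-9375/32, c2=1)
[Jacobi] macro 6: S0 reads c1=-9375/32 → after 1×micro: 3; S1 reads c1=-9375/32 → after 1×micro: -46875/64; S2 reads c1=-9375/32 → after 1×micro: 0 ⇒ (c0=3, c1=-46875/64, c2=0)
[Jacobi] macro 7: S0 reads c1=-46875/64 → after 1×micro: 1; S1 reads c1=-46875/64 → after 1×micro: -234375/128; S2 reads c1=-46875/64 → after 1×micro: 1 ⇒ (c0=1, c1=-234375/128, c2=1)
[Jacobi] macro 8: S0 reads c1=-234375/128 → after 1×micro: -2; S1 reads c1=-234375/128 → after 1×micro: -1171875/256; S2 reads c1=-234375/128 → after 1×micro: 0 ⇒ (c0=-2, c1=-1171875/256, c2=0)
[Gauss-Seidel] macro 1: S0 reads c1=-3 → after 1×micro: -2; S1 reads c1=-3 → after 1×micro: -15/2; S2 reads c1=-15/2 → after 1×micro: 0 ⇒ (c0=-2, c1=-15/2, c2=0)
[Gauss-Seidel] macro 2: S0 reads c1=-15/2 → after 1×micro: -2; S1 reads c1=-15/2 → after 1×micro: -75/4; S2 reads c1=-75/4 → after 1×micro: 1 ⇒ (c0=-2, c1=-75/4, c2=1)
[Gauss-Seidel] macro 3: S0 reads c1=-75/4 → after 1×micro: 1; S1 reads c1=-75/4 → after 1×micro: -375/8; S2 reads c1=-375/8 → after 1×micro: 0 ⇒ (c0=1, c1=-375/8, c2=0)
[Gauss-Seidel] macro 4: S0 reads c1=-375/8 → after 1×micro: 3; S1 reads c1=-375/8 → after 1×micro: -1875/16; S2 reads c1=-1875/16 → after 1×micro: 1 ⇒ (c0=3, c1=-1875/16, c2=1)
[Gauss-Seidel] macro 5: S0 reads c1=-1875/16 → after 1×micro: 3; S1 reads c1=-1875/16 → after 1×micro: -9375/32; S2 reads c1=-9375/32 → after 1×micro: 0 ⇒ (c0=3, c1=-9375/32, c2=0)
[Gauss-Seidel] macro 6: S0 reads c1=-9375/32 → after 1×micro: 3; S1 reads c1=-9375/32 → after 1×micro: -46875/64; S2 reads c1=-46875/64 → after 1×micro: 1 ⇒ (c0=3, c1=-46875/64, c2=1)
[Gauss-Seidel] macro 7: S0 reads c1=-46875/64 → after 1×micro: 1; S1 reads c1=-46875/64 → after 1×micro: -234375/128; S2 reads c1=-234375/128 → after 1×micro: 0 ⇒ (c0=1, c1=-234375/128, c2=0)
[Gauss-Seidel] macro 8: S0 reads c1=-234375/128 → after 1×micro: -2; S1 reads c1=-234375/128 → after 1×micro: -1171875/256; S2 reads c1=-1171875/256 → after 1×micro: 2 ⇒ (c0=-2, c1=-1171875/256, c2=2)

first divergence at macro-step: 1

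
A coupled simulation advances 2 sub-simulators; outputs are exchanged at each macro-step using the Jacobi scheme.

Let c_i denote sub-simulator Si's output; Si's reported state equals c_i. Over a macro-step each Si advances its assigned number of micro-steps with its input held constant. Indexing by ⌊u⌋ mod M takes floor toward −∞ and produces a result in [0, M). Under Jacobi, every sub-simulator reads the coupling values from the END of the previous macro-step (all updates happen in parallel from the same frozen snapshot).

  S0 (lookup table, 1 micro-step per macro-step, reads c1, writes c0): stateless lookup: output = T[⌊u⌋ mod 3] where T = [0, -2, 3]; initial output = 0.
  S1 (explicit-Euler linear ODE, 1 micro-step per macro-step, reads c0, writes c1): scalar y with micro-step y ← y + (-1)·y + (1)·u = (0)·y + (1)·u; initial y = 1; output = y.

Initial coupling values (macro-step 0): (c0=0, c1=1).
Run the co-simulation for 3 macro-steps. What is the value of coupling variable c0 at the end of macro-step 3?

macro 1: S0 reads c1=1 → after 1×micro: -2; S1 reads c0=0 → after 1×micro: 0 ⇒ (c0=-2, c1=0)
macro 2: S0 reads c1=0 → after 1×micro: 0; S1 reads c0=-2 → after 1×micro: -2 ⇒ (c0=0, c1=-2)
macro 3: S0 reads c1=-2 → after 1×micro: -2; S1 reads c0=0 → after 1×micro: 0 ⇒ (c0=-2, c1=0)

c0 at macro-step 3 = -2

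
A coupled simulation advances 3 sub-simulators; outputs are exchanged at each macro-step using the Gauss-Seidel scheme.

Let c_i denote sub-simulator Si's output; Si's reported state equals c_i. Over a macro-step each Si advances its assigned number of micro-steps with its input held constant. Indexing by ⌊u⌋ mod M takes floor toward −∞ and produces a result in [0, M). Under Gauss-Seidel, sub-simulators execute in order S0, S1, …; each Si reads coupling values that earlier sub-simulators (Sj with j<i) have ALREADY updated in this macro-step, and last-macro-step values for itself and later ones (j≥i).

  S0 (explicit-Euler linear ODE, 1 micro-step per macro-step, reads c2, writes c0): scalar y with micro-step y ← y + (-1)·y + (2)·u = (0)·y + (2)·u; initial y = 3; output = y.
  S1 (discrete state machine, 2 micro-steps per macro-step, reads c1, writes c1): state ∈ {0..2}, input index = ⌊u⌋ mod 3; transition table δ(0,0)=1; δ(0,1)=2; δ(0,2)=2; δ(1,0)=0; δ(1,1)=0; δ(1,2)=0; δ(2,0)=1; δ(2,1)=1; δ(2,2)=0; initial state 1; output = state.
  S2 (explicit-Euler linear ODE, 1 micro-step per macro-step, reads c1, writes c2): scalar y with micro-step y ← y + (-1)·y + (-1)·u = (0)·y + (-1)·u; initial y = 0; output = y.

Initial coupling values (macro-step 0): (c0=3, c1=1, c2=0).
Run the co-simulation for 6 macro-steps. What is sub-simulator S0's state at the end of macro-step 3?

macro 1: S0 reads c2=0 → after 1×micro: 0; S1 reads c1=1 → after 2×micro: 2; S2 reads c1=2 → after 1×micro: -2 ⇒ (c0=0, c1=2, c2=-2)
macro 2: S0 reads c2=-2 → after 1×micro: -4; S1 reads c1=2 → after 2×micro: 2; S2 reads c1=2 → after 1×micro: -2 ⇒ (c0=-4, c1=2, c2=-2)
macro 3: S0 reads c2=-2 → after 1×micro: -4; S1 reads c1=2 → after 2×micro: 2; S2 reads c1=2 → after 1×micro: -2 ⇒ (c0=-4, c1=2, c2=-2)
macro 4: S0 reads c2=-2 → after 1×micro: -4; S1 reads c1=2 → after 2×micro: 2; S2 reads c1=2 → after 1×micro: -2 ⇒ (c0=-4, c1=2, c2=-2)
macro 5: S0 reads c2=-2 → after 1×micro: -4; S1 reads c1=2 → after 2×micro: 2; S2 reads c1=2 → after 1×micro: -2 ⇒ (c0=-4, c1=2, c2=-2)
macro 6: S0 reads c2=-2 → after 1×micro: -4; S1 reads c1=2 → after 2×micro: 2; S2 reads c1=2 → after 1×micro: -2 ⇒ (c0=-4, c1=2, c2=-2)

S0 state at macro-step 3 = -4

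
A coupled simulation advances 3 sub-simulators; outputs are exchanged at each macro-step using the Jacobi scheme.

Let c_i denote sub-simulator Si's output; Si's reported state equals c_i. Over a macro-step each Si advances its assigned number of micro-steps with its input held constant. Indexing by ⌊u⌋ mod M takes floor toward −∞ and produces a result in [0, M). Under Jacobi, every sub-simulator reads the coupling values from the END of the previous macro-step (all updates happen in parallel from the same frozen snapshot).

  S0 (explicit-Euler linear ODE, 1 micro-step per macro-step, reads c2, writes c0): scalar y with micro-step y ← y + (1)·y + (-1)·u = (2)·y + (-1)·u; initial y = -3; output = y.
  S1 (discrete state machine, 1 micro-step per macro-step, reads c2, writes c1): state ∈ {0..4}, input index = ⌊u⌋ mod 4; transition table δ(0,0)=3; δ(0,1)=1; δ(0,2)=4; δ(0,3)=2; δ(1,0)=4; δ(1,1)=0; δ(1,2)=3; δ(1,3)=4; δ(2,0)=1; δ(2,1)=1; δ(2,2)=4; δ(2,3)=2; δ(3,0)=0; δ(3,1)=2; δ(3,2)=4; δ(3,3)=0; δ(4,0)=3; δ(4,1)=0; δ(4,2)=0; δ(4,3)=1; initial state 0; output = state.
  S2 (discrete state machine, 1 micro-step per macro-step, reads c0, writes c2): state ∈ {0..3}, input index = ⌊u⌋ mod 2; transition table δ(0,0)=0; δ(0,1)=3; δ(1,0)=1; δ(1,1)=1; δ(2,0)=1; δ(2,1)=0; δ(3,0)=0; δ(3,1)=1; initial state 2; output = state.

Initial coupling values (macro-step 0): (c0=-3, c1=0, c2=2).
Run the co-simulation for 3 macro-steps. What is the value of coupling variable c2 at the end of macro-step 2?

macro 1: S0 reads c2=2 → after 1×micro: -8; S1 reads c2=2 → after 1×micro: 4; S2 reads c0=-3 → after 1×micro: 0 ⇒ (c0=-8, c1=4, c2=0)
macro 2: S0 reads c2=0 → after 1×micro: -16; S1 reads c2=0 → after 1×micro: 3; S2 reads c0=-8 → after 1×micro: 0 ⇒ (c0=-16, c1=3, c2=0)
macro 3: S0 reads c2=0 → after 1×micro: -32; S1 reads c2=0 → after 1×micro: 0; S2 reads c0=-16 → after 1×micro: 0 ⇒ (c0=-32, c1=0, c2=0)

c2 at macro-step 2 = 0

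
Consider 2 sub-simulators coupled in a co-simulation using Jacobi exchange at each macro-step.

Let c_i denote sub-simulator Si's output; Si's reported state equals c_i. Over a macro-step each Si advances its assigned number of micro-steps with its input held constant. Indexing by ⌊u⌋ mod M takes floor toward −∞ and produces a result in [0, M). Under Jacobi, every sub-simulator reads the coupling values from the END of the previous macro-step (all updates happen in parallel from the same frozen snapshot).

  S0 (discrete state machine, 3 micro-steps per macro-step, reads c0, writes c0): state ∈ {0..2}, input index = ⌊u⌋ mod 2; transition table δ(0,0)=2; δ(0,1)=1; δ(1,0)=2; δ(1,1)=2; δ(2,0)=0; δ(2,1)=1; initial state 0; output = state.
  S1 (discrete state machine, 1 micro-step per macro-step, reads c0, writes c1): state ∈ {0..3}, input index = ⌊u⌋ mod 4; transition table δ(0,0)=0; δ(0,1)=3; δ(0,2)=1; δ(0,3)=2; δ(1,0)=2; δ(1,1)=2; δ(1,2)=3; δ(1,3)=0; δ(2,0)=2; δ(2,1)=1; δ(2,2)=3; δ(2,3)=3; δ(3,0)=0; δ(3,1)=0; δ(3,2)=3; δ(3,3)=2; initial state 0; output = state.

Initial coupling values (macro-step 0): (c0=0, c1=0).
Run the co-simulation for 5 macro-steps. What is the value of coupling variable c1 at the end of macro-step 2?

macro 1: S0 reads c0=0 → after 3×micro: 2; S1 reads c0=0 → after 1×micro: 0 ⇒ (c0=2, c1=0)
macro 2: S0 reads c0=2 → after 3×micro: 0; S1 reads c0=2 → after 1×micro: 1 ⇒ (c0=0, c1=1)
macro 3: S0 reads c0=0 → after 3×micro: 2; S1 reads c0=0 → after 1×micro: 2 ⇒ (c0=2, c1=2)
macro 4: S0 reads c0=2 → after 3×micro: 0; S1 reads c0=2 → after 1×micro: 3 ⇒ (c0=0, c1=3)
macro 5: S0 reads c0=0 → after 3×micro: 2; S1 reads c0=0 → after 1×micro: 0 ⇒ (c0=2, c1=0)

c1 at macro-step 2 = 1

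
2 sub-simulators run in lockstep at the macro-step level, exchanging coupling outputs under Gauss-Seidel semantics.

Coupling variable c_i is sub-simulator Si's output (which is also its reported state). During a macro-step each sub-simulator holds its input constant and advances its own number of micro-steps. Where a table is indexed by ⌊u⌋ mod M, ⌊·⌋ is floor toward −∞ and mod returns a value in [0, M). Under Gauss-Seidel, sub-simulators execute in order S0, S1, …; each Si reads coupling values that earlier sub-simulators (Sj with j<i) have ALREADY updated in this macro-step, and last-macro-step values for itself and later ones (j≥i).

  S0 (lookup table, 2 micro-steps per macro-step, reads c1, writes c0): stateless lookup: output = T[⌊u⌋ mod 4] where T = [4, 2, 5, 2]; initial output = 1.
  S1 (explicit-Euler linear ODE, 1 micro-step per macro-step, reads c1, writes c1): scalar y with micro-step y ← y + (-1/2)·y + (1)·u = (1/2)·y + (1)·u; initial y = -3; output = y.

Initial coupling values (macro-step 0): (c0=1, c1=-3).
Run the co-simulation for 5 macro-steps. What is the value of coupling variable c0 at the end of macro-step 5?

c0 at macro-step 5 = 4

macro 1: S0 reads c1=-3 → after 2×micro: 2; S1 reads c1=-3 → after 1×micro: -9/2 ⇒ (c0=2, c1=-9/2)
macro 2: S0 reads c1=-9/2 → after 2×micro: 2; S1 reads c1=-9/2 → after 1×micro: -27/4 ⇒ (c0=2, c1=-27/4)
macro 3: S0 reads c1=-27/4 → after 2×micro: 2; S1 reads c1=-27/4 → after 1×micro: -81/8 ⇒ (c0=2, c1=-81/8)
macro 4: S0 reads c1=-81/8 → after 2×micro: 2; S1 reads c1=-81/8 → after 1×micro: -243/16 ⇒ (c0=2, c1=-243/16)
macro 5: S0 reads c1=-243/16 → after 2×micro: 4; S1 reads c1=-243/16 → after 1×micro: -729/32 ⇒ (c0=4, c1=-729/32)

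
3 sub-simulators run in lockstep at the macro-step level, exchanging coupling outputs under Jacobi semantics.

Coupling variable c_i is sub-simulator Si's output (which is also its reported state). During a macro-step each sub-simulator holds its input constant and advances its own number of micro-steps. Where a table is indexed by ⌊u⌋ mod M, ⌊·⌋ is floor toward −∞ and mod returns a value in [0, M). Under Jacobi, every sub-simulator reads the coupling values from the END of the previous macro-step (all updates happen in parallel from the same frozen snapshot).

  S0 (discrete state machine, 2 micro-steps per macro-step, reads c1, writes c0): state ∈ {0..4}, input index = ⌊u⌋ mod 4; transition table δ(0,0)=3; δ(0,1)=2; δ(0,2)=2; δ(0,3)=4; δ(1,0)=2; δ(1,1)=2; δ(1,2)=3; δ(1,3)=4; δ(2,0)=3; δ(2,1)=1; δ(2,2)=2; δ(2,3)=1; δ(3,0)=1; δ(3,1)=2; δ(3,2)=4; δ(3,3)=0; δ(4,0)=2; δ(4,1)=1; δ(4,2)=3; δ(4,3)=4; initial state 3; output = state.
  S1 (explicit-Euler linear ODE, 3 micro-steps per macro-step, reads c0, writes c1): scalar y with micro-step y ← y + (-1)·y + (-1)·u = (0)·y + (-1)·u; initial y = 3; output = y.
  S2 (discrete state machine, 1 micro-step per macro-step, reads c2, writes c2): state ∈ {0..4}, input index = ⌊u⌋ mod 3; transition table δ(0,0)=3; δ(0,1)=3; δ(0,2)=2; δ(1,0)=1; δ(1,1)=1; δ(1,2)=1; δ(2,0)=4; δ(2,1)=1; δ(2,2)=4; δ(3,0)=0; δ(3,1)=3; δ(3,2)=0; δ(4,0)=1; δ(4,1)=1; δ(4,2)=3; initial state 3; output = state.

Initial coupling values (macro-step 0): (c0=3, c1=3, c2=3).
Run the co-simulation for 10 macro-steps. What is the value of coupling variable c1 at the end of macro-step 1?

c1 at macro-step 1 = -3

macro 1: S0 reads c1=3 → after 2×micro: 4; S1 reads c0=3 → after 3×micro: -3; S2 reads c2=3 → after 1×micro: 0 ⇒ (c0=4, c1=-3, c2=0)
macro 2: S0 reads c1=-3 → after 2×micro: 2; S1 reads c0=4 → after 3×micro: -4; S2 reads c2=0 → after 1×micro: 3 ⇒ (c0=2, c1=-4, c2=3)
macro 3: S0 reads c1=-4 → after 2×micro: 1; S1 reads c0=2 → after 3×micro: -2; S2 reads c2=3 → after 1×micro: 0 ⇒ (c0=1, c1=-2, c2=0)
macro 4: S0 reads c1=-2 → after 2×micro: 4; S1 reads c0=1 → after 3×micro: -1; S2 reads c2=0 → after 1×micro: 3 ⇒ (c0=4, c1=-1, c2=3)
macro 5: S0 reads c1=-1 → after 2×micro: 4; S1 reads c0=4 → after 3×micro: -4; S2 reads c2=3 → after 1×micro: 0 ⇒ (c0=4, c1=-4, c2=0)
macro 6: S0 reads c1=-4 → after 2×micro: 3; S1 reads c0=4 → after 3×micro: -4; S2 reads c2=0 → after 1×micro: 3 ⇒ (c0=3, c1=-4, c2=3)
macro 7: S0 reads c1=-4 → after 2×micro: 2; S1 reads c0=3 → after 3×micro: -3; S2 reads c2=3 → after 1×micro: 0 ⇒ (c0=2, c1=-3, c2=0)
macro 8: S0 reads c1=-3 → after 2×micro: 2; S1 reads c0=2 → after 3×micro: -2; S2 reads c2=0 → after 1×micro: 3 ⇒ (c0=2, c1=-2, c2=3)
macro 9: S0 reads c1=-2 → after 2×micro: 2; S1 reads c0=2 → after 3×micro: -2; S2 reads c2=3 → after 1×micro: 0 ⇒ (c0=2, c1=-2, c2=0)
macro 10: S0 reads c1=-2 → after 2×micro: 2; S1 reads c0=2 → after 3×micro: -2; S2 reads c2=0 → after 1×micro: 3 ⇒ (c0=2, c1=-2, c2=3)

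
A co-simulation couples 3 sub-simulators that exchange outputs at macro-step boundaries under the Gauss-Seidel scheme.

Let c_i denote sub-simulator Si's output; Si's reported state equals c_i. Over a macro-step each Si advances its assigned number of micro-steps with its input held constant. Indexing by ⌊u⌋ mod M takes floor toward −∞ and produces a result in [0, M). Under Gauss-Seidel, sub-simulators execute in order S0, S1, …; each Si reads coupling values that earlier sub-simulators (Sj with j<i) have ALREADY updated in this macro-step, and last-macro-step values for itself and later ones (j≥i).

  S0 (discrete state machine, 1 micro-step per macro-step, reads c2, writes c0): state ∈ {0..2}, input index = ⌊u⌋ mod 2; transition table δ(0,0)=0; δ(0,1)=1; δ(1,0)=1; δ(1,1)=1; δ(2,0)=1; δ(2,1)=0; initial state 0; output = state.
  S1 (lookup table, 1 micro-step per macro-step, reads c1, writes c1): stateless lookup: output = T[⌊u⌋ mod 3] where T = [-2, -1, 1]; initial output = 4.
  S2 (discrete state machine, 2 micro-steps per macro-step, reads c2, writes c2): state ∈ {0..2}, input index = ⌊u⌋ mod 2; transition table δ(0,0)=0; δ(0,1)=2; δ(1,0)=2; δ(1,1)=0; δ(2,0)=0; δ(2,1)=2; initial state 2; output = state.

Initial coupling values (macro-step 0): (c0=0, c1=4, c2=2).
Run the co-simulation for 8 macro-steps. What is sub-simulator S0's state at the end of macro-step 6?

macro 1: S0 reads c2=2 → after 1×micro: 0; S1 reads c1=4 → after 1×micro: -1; S2 reads c2=2 → after 2×micro: 0 ⇒ (c0=0, c1=-1, c2=0)
macro 2: S0 reads c2=0 → after 1×micro: 0; S1 reads c1=-1 → after 1×micro: 1; S2 reads c2=0 → after 2×micro: 0 ⇒ (c0=0, c1=1, c2=0)
macro 3: S0 reads c2=0 → after 1×micro: 0; S1 reads c1=1 → after 1×micro: -1; S2 reads c2=0 → after 2×micro: 0 ⇒ (c0=0, c1=-1, c2=0)
macro 4: S0 reads c2=0 → after 1×micro: 0; S1 reads c1=-1 → after 1×micro: 1; S2 reads c2=0 → after 2×micro: 0 ⇒ (c0=0, c1=1, c2=0)
macro 5: S0 reads c2=0 → after 1×micro: 0; S1 reads c1=1 → after 1×micro: -1; S2 reads c2=0 → after 2×micro: 0 ⇒ (c0=0, c1=-1, c2=0)
macro 6: S0 reads c2=0 → after 1×micro: 0; S1 reads c1=-1 → after 1×micro: 1; S2 reads c2=0 → after 2×micro: 0 ⇒ (c0=0, c1=1, c2=0)
macro 7: S0 reads c2=0 → after 1×micro: 0; S1 reads c1=1 → after 1×micro: -1; S2 reads c2=0 → after 2×micro: 0 ⇒ (c0=0, c1=-1, c2=0)
macro 8: S0 reads c2=0 → after 1×micro: 0; S1 reads c1=-1 → after 1×micro: 1; S2 reads c2=0 → after 2×micro: 0 ⇒ (c0=0, c1=1, c2=0)

S0 state at macro-step 6 = 0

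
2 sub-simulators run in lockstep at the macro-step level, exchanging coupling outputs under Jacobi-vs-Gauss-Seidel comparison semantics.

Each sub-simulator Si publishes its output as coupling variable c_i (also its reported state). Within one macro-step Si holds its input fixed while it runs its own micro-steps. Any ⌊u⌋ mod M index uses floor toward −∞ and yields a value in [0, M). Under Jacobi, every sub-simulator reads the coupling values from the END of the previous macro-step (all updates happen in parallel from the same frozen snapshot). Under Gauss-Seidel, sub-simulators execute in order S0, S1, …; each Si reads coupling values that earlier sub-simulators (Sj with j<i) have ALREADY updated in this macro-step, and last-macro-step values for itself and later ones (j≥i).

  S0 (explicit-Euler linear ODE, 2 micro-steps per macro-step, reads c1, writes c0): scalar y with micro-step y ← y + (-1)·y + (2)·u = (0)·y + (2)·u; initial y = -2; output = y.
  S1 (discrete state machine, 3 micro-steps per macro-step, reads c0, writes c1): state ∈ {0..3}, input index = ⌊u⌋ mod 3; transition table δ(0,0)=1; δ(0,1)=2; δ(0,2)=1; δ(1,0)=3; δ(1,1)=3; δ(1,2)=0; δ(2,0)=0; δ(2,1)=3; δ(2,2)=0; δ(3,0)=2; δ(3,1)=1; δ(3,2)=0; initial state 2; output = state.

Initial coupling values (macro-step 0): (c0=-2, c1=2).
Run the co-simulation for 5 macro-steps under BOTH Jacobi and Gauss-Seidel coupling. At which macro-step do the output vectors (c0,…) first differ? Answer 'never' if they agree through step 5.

first divergence at macro-step: 4

[Jacobi] macro 1: S0 reads c1=2 → after 2×micro: 4; S1 reads c0=-2 → after 3×micro: 3 ⇒ (c0=4, c1=3)
[Jacobi] macro 2: S0 reads c1=3 → after 2×micro: 6; S1 reads c0=4 → after 3×micro: 1 ⇒ (c0=6, c1=1)
[Jacobi] macro 3: S0 reads c1=1 → after 2×micro: 2; S1 reads c0=6 → after 3×micro: 0 ⇒ (c0=2, c1=0)
[Jacobi] macro 4: S0 reads c1=0 → after 2×micro: 0; S1 reads c0=2 → after 3×micro: 1 ⇒ (c0=0, c1=1)
[Jacobi] macro 5: S0 reads c1=1 → after 2×micro: 2; S1 reads c0=0 → after 3×micro: 0 ⇒ (c0=2, c1=0)
[Gauss-Seidel] macro 1: S0 reads c1=2 → after 2×micro: 4; S1 reads c0=4 → after 3×micro: 3 ⇒ (c0=4, c1=3)
[Gauss-Seidel] macro 2: S0 reads c1=3 → after 2×micro: 6; S1 reads c0=6 → after 3×micro: 1 ⇒ (c0=6, c1=1)
[Gauss-Seidel] macro 3: S0 reads c1=1 → after 2×micro: 2; S1 reads c0=2 → after 3×micro: 0 ⇒ (c0=2, c1=0)
[Gauss-Seidel] macro 4: S0 reads c1=0 → after 2×micro: 0; S1 reads c0=0 → after 3×micro: 2 ⇒ (c0=0, c1=2)
[Gauss-Seidel] macro 5: S0 reads c1=2 → after 2×micro: 4; S1 reads c0=4 → after 3×micro: 3 ⇒ (c0=4, c1=3)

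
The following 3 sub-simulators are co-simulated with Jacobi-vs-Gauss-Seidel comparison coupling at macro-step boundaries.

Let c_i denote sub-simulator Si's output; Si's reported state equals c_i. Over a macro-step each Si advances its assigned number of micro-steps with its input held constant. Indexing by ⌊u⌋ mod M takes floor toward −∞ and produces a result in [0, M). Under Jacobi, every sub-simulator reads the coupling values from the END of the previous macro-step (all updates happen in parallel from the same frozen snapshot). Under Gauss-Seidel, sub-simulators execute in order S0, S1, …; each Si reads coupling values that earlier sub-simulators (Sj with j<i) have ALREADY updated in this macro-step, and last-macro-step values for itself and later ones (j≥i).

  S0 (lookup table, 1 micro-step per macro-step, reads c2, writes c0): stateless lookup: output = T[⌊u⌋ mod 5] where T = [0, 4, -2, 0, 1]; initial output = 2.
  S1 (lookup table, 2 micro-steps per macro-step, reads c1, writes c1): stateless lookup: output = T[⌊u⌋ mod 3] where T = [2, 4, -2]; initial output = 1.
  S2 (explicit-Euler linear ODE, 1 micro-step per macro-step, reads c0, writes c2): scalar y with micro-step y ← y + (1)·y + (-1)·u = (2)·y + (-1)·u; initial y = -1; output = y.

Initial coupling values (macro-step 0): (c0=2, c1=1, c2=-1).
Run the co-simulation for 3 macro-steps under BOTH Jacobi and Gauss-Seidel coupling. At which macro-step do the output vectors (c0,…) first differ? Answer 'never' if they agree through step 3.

[Jacobi] macro 1: S0 reads c2=-1 → after 1×micro: 1; S1 reads c1=1 → after 2×micro: 4; S2 reads c0=2 → after 1×micro: -4 ⇒ (c0=1, c1=4, c2=-4)
[Jacobi] macro 2: S0 reads c2=-4 → after 1×micro: 4; S1 reads c1=4 → after 2×micro: 4; S2 reads c0=1 → after 1×micro: -9 ⇒ (c0=4, c1=4, c2=-9)
[Jacobi] macro 3: S0 reads c2=-9 → after 1×micro: 4; S1 reads c1=4 → after 2×micro: 4; S2 reads c0=4 → after 1×micro: -22 ⇒ (c0=4, c1=4, c2=-22)
[Gauss-Seidel] macro 1: S0 reads c2=-1 → after 1×micro: 1; S1 reads c1=1 → after 2×micro: 4; S2 reads c0=1 → after 1×micro: -3 ⇒ (c0=1, c1=4, c2=-3)
[Gauss-Seidel] macro 2: S0 reads c2=-3 → after 1×micro: -2; S1 reads c1=4 → after 2×micro: 4; S2 reads c0=-2 → after 1×micro: -4 ⇒ (c0=-2, c1=4, c2=-4)
[Gauss-Seidel] macro 3: S0 reads c2=-4 → after 1×micro: 4; S1 reads c1=4 → after 2×micro: 4; S2 reads c0=4 → after 1×micro: -12 ⇒ (c0=4, c1=4, c2=-12)

first divergence at macro-step: 1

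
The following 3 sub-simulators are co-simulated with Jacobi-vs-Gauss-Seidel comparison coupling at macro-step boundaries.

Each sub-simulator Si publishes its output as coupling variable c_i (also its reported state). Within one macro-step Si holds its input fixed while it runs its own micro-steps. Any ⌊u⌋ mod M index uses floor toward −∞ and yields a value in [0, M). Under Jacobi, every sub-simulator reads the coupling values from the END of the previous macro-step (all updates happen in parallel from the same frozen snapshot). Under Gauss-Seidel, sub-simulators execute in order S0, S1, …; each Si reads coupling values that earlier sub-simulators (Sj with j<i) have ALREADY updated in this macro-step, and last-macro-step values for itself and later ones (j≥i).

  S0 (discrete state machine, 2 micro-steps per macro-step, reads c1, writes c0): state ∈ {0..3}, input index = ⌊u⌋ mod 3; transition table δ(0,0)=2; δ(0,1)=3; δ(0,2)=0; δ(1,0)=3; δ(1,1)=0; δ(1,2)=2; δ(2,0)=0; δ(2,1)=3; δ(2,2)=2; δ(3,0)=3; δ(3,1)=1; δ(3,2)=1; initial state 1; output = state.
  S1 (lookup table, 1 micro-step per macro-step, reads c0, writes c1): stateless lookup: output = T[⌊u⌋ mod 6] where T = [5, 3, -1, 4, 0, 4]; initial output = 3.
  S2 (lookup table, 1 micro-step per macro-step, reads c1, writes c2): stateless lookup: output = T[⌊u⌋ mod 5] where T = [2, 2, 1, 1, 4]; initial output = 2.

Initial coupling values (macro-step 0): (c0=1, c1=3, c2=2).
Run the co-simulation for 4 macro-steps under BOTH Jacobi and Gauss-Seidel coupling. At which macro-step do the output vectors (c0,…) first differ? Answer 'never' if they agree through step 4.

[Jacobi] macro 1: S0 reads c1=3 → after 2×micro: 3; S1 reads c0=1 → after 1×micro: 3; S2 reads c1=3 → after 1×micro: 1 ⇒ (c0=3, c1=3, c2=1)
[Jacobi] macro 2: S0 reads c1=3 → after 2×micro: 3; S1 reads c0=3 → after 1×micro: 4; S2 reads c1=3 → after 1×micro: 1 ⇒ (c0=3, c1=4, c2=1)
[Jacobi] macro 3: S0 reads c1=4 → after 2×micro: 0; S1 reads c0=3 → after 1×micro: 4; S2 reads c1=4 → after 1×micro: 4 ⇒ (c0=0, c1=4, c2=4)
[Jacobi] macro 4: S0 reads c1=4 → after 2×micro: 1; S1 reads c0=0 → after 1×micro: 5; S2 reads c1=4 → after 1×micro: 4 ⇒ (c0=1, c1=5, c2=4)
[Gauss-Seidel] macro 1: S0 reads c1=3 → after 2×micro: 3; S1 reads c0=3 → after 1×micro: 4; S2 reads c1=4 → after 1×micro: 4 ⇒ (c0=3, c1=4, c2=4)
[Gauss-Seidel] macro 2: S0 reads c1=4 → after 2×micro: 0; S1 reads c0=0 → after 1×micro: 5; S2 reads c1=5 → after 1×micro: 2 ⇒ (c0=0, c1=5, c2=2)
[Gauss-Seidel] macro 3: S0 reads c1=5 → after 2×micro: 0; S1 reads c0=0 → after 1×micro: 5; S2 reads c1=5 → after 1×micro: 2 ⇒ (c0=0, c1=5, c2=2)
[Gauss-Seidel] macro 4: S0 reads c1=5 → after 2×micro: 0; S1 reads c0=0 → after 1×micro: 5; S2 reads c1=5 → after 1×micro: 2 ⇒ (c0=0, c1=5, c2=2)

first divergence at macro-step: 1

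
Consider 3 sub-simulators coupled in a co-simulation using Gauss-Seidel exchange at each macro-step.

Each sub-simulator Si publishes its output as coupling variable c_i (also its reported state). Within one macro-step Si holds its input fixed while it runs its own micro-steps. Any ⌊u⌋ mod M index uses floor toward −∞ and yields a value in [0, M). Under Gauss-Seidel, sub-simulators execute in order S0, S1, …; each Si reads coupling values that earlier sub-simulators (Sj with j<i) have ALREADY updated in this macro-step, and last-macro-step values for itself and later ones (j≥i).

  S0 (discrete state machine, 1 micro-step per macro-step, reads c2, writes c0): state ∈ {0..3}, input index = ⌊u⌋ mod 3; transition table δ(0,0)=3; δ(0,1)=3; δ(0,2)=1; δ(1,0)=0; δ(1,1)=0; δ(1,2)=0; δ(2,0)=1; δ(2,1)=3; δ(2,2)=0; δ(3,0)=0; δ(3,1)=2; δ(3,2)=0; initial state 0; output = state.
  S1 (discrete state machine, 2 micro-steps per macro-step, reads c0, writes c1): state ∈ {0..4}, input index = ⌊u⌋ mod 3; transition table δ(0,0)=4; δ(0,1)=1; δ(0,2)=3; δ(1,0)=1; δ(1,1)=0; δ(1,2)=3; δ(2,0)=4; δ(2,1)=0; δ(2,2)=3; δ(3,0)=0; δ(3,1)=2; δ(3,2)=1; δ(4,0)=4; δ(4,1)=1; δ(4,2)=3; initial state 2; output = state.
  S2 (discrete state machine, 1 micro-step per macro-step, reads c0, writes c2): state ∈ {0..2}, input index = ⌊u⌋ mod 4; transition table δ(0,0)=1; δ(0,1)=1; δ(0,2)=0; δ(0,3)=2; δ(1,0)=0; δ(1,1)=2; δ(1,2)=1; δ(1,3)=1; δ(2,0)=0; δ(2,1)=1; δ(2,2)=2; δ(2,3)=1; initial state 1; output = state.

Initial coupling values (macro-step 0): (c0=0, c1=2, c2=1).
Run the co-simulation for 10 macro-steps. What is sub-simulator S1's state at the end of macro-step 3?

S1 state at macro-step 3 = 1

macro 1: S0 reads c2=1 → after 1×micro: 3; S1 reads c0=3 → after 2×micro: 4; S2 reads c0=3 → after 1×micro: 1 ⇒ (c0=3, c1=4, c2=1)
macro 2: S0 reads c2=1 → after 1×micro: 2; S1 reads c0=2 → after 2×micro: 1; S2 reads c0=2 → after 1×micro: 1 ⇒ (c0=2, c1=1, c2=1)
macro 3: S0 reads c2=1 → after 1×micro: 3; S1 reads c0=3 → after 2×micro: 1; S2 reads c0=3 → after 1×micro: 1 ⇒ (c0=3, c1=1, c2=1)
macro 4: S0 reads c2=1 → after 1×micro: 2; S1 reads c0=2 → after 2×micro: 1; S2 reads c0=2 → after 1×micro: 1 ⇒ (c0=2, c1=1, c2=1)
macro 5: S0 reads c2=1 → after 1×micro: 3; S1 reads c0=3 → after 2×micro: 1; S2 reads c0=3 → after 1×micro: 1 ⇒ (c0=3, c1=1, c2=1)
macro 6: S0 reads c2=1 → after 1×micro: 2; S1 reads c0=2 → after 2×micro: 1; S2 reads c0=2 → after 1×micro: 1 ⇒ (c0=2, c1=1, c2=1)
macro 7: S0 reads c2=1 → after 1×micro: 3; S1 reads c0=3 → after 2×micro: 1; S2 reads c0=3 → after 1×micro: 1 ⇒ (c0=3, c1=1, c2=1)
macro 8: S0 reads c2=1 → after 1×micro: 2; S1 reads c0=2 → after 2×micro: 1; S2 reads c0=2 → after 1×micro: 1 ⇒ (c0=2, c1=1, c2=1)
macro 9: S0 reads c2=1 → after 1×micro: 3; S1 reads c0=3 → after 2×micro: 1; S2 reads c0=3 → after 1×micro: 1 ⇒ (c0=3, c1=1, c2=1)
macro 10: S0 reads c2=1 → after 1×micro: 2; S1 reads c0=2 → after 2×micro: 1; S2 reads c0=2 → after 1×micro: 1 ⇒ (c0=2, c1=1, c2=1)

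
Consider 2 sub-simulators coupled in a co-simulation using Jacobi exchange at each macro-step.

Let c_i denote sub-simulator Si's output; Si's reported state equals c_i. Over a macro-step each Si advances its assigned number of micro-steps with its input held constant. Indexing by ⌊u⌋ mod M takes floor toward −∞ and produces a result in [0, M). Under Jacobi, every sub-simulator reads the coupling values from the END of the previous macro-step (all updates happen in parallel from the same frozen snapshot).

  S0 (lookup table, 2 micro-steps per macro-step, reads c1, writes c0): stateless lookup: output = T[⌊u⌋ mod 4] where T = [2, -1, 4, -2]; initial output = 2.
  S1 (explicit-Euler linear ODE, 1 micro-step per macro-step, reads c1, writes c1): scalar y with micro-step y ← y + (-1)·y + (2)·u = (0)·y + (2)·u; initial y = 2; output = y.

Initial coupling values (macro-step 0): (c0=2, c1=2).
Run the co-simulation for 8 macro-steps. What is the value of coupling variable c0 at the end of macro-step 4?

macro 1: S0 reads c1=2 → after 2×micro: 4; S1 reads c1=2 → after 1×micro: 4 ⇒ (c0=4, c1=4)
macro 2: S0 reads c1=4 → after 2×micro: 2; S1 reads c1=4 → after 1×micro: 8 ⇒ (c0=2, c1=8)
macro 3: S0 reads c1=8 → after 2×micro: 2; S1 reads c1=8 → after 1×micro: 16 ⇒ (c0=2, c1=16)
macro 4: S0 reads c1=16 → after 2×micro: 2; S1 reads c1=16 → after 1×micro: 32 ⇒ (c0=2, c1=32)
macro 5: S0 reads c1=32 → after 2×micro: 2; S1 reads c1=32 → after 1×micro: 64 ⇒ (c0=2, c1=64)
macro 6: S0 reads c1=64 → after 2×micro: 2; S1 reads c1=64 → after 1×micro: 128 ⇒ (c0=2, c1=128)
macro 7: S0 reads c1=128 → after 2×micro: 2; S1 reads c1=128 → after 1×micro: 256 ⇒ (c0=2, c1=256)
macro 8: S0 reads c1=256 → after 2×micro: 2; S1 reads c1=256 → after 1×micro: 512 ⇒ (c0=2, c1=512)

c0 at macro-step 4 = 2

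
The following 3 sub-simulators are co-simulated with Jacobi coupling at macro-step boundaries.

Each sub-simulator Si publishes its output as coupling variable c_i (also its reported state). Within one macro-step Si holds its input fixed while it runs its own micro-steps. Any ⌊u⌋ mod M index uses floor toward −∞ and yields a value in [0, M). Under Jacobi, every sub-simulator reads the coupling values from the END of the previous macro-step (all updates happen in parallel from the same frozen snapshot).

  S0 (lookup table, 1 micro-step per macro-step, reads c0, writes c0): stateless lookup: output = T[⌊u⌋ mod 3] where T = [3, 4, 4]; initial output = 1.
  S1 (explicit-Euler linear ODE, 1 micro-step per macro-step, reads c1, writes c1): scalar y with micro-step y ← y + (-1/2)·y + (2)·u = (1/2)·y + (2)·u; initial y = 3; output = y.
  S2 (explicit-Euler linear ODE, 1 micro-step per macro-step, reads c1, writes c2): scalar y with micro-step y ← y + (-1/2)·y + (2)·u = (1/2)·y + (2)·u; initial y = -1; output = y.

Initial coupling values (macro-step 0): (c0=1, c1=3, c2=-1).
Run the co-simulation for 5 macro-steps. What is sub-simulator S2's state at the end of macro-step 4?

S2 state at macro-step 4 = 1871/16

macro 1: S0 reads c0=1 → after 1×micro: 4; S1 reads c1=3 → after 1×micro: 15/2; S2 reads c1=3 → after 1×micro: 11/2 ⇒ (c0=4, c1=15/2, c2=11/2)
macro 2: S0 reads c0=4 → after 1×micro: 4; S1 reads c1=15/2 → after 1×micro: 75/4; S2 reads c1=15/2 → after 1×micro: 71/4 ⇒ (c0=4, c1=75/4, c2=71/4)
macro 3: S0 reads c0=4 → after 1×micro: 4; S1 reads c1=75/4 → after 1×micro: 375/8; S2 reads c1=75/4 → after 1×micro: 371/8 ⇒ (c0=4, c1=375/8, c2=371/8)
macro 4: S0 reads c0=4 → after 1×micro: 4; S1 reads c1=375/8 → after 1×micro: 1875/16; S2 reads c1=375/8 → after 1×micro: 1871/16 ⇒ (c0=4, c1=1875/16, c2=1871/16)
macro 5: S0 reads c0=4 → after 1×micro: 4; S1 reads c1=1875/16 → after 1×micro: 9375/32; S2 reads c1=1875/16 → after 1×micro: 9371/32 ⇒ (c0=4, c1=9375/32, c2=9371/32)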